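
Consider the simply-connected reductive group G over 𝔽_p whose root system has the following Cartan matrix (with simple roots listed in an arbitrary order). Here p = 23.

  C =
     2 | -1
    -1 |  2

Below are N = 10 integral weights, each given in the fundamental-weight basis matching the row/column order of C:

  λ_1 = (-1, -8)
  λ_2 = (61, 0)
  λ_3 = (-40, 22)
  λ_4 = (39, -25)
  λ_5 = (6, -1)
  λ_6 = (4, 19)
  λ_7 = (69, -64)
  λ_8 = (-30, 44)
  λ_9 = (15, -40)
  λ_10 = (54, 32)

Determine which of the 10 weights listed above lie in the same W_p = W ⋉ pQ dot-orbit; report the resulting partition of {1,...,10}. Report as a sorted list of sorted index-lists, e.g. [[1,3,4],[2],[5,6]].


Root system A_2: the 2×2 matrix C matches after relabeling.

Each λ_j+ρ reduced to Ā_23; 2-tuples below use C's row order:

    [1] (7, 0)
    [2] (1, 6)
    [3] (7, 0)
    [4] (1, 6)
    [5] (7, 0)
    [6] (3, 18)
    [7] (1, 6)
    [8] (1, 6)
    [9] (7, 0)
    [10] (4, 9)

4 distinct reps among the 10 weights ⇒ 4 W_23-linkage classes:

[[1, 3, 5, 9], [2, 4, 7, 8], [6], [10]]


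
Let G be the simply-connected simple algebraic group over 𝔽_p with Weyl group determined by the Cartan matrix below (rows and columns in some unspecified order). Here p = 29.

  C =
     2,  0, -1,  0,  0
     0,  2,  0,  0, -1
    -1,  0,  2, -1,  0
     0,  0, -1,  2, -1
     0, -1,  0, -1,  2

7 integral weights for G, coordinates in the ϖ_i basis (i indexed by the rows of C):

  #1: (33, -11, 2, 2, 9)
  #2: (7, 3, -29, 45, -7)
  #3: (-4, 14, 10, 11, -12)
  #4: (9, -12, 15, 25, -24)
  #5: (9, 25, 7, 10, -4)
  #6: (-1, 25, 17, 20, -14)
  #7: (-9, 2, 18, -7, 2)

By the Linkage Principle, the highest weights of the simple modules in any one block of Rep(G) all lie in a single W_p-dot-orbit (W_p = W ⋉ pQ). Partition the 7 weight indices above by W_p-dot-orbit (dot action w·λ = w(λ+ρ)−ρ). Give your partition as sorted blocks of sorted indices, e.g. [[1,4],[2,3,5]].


Dynkin diagram of C (from the 8 off-diagonal −1 entries): A_5.

Folding the 7 weights λ_j+ρ into Ā_29 (reps in the given 5-coord order):

    λ_1+ρ ↦ (8, 0, 5, 3, 3)
    λ_2+ρ ↦ (3, 4, 8, 1, 11)
    λ_3+ρ ↦ (3, 4, 8, 1, 11)
    λ_4+ρ ↦ (8, 0, 5, 3, 3)
    λ_5+ρ ↦ (8, 0, 5, 3, 3)
    λ_6+ρ ↦ (8, 0, 5, 3, 3)
    λ_7+ρ ↦ (8, 0, 5, 3, 3)

Linkage partition of the 7 weights (2 classes, p=29):

[[1, 4, 5, 6, 7], [2, 3]]


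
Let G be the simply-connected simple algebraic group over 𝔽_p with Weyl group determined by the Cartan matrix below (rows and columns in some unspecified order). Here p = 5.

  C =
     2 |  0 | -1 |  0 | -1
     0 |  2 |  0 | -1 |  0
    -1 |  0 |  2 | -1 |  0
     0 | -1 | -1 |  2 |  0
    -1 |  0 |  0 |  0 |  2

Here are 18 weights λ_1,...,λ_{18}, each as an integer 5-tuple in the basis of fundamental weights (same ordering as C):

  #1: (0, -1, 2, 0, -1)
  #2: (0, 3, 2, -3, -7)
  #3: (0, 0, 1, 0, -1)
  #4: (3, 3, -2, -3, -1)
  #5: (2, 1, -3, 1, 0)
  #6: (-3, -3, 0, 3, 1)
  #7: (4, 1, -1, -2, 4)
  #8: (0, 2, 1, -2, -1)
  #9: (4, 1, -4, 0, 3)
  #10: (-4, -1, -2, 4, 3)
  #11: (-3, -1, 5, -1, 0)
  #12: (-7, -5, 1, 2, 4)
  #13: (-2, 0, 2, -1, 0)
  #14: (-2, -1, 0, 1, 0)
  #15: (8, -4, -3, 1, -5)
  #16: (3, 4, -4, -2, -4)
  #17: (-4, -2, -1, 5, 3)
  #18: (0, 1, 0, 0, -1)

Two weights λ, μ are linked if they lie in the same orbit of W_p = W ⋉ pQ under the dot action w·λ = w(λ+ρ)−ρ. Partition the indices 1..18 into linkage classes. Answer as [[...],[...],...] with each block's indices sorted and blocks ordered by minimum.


C ↔ A_5 under row/col permutation; |W(A_5)| = 720.

Folding the 18 weights λ_j+ρ into Ā_5 (reps in the given 5-coord order):

  [1] (1, 0, 3, 1, 0);  [2] (1, 1, 2, 1, 0);  [3] (1, 1, 2, 1, 0);  [4] (1, 1, 2, 1, 0);  [5] (1, 1, 2, 0, 0);  [6] (1, 2, 1, 1, 0);  [7] (1, 0, 3, 1, 0);  [8] (1, 2, 1, 1, 0);  [9] (1, 2, 1, 1, 0);  [10] (1, 0, 3, 1, 0);  [11] (1, 0, 3, 1, 0);  [12] (0, 0, 1, 3, 0);  [13] (1, 1, 2, 0, 0);  [14] (1, 0, 0, 2, 0);  [15] (1, 2, 1, 1, 0);  [16] (1, 1, 2, 1, 0);  [17] (1, 1, 2, 1, 0);  [18] (1, 2, 1, 1, 0)

These 18 weights hit 6 W_5-dot-orbits; sizes (4, 5, 2, 5, 1, 1):

[[1, 7, 10, 11], [2, 3, 4, 16, 17], [5, 13], [6, 8, 9, 15, 18], [12], [14]]


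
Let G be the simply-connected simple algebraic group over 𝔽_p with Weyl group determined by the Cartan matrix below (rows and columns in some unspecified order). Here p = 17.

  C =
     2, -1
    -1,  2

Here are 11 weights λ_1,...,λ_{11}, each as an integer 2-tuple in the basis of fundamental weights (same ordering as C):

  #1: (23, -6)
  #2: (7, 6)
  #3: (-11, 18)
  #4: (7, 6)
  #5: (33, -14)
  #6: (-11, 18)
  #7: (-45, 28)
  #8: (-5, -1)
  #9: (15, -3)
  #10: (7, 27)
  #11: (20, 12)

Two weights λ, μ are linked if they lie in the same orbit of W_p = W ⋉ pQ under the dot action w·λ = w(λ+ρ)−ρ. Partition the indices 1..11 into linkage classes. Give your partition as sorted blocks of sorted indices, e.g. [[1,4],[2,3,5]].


C ↔ A_2 under row/col permutation; |W(A_2)| = 6.

Folding the 11 weights λ_j+ρ into Ā_17 (reps in the given 2-coord order):

  λ_1 → (10, 2) · λ_2 → (8, 7) · λ_3 → (8, 7) · λ_4 → (8, 7) · λ_5 → (0, 4) · λ_6 → (8, 7) · λ_7 → (10, 2) · λ_8 → (0, 4) · λ_9 → (14, 2) · λ_10 → (9, 2) · λ_11 → (0, 4)

Partition of {1..11} into 5 W_17-dot-orbits:

[[1, 7], [2, 3, 4, 6], [5, 8, 11], [9], [10]]


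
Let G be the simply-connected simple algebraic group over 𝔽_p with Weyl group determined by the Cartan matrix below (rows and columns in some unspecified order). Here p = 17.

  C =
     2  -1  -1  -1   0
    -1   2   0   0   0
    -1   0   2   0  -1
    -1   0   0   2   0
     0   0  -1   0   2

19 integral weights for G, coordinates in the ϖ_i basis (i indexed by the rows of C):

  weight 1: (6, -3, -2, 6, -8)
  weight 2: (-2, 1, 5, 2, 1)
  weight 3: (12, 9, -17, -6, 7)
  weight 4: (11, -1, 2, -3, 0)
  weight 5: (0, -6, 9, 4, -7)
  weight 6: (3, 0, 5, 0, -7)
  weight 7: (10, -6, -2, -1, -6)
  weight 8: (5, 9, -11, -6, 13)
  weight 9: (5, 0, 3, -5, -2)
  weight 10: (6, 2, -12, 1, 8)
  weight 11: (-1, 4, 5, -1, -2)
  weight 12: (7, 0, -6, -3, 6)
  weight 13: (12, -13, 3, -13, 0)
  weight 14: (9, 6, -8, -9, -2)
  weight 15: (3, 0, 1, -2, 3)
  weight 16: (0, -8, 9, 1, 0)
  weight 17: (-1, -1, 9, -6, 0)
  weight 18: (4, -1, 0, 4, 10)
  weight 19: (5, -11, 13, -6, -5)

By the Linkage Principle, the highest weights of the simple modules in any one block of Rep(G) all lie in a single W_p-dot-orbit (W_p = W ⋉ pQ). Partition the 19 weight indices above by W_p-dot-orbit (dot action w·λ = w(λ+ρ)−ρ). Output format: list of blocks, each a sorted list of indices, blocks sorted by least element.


Type D_5, rank 5, |W|=1920; reorder rows/cols to standard.

Folding the 19 weights λ_j+ρ into Ā_17 (reps in the given 5-coord order):

    [1] (2, 1, 3, 4, 1)
    [2] (1, 1, 5, 2, 2)
    [3] (1, 1, 5, 2, 2)
    [4] (1, 0, 1, 2, 8)
    [5] (4, 1, 0, 1, 6)
    [6] (4, 1, 0, 1, 6)
    [7] (0, 5, 5, 0, 1)
    [8] (2, 1, 3, 4, 1)
    [9] (2, 1, 3, 4, 1)
    [10] (1, 1, 5, 2, 2)
    [11] (0, 5, 5, 0, 1)
    [12] (1, 1, 5, 2, 2)
    [13] (4, 1, 0, 1, 6)
    [14] (1, 1, 5, 2, 2)
    [15] (3, 1, 2, 1, 4)
    [16] (2, 1, 3, 4, 1)
    [17] (0, 5, 5, 0, 1)
    [18] (0, 5, 5, 0, 1)
    [19] (2, 1, 3, 4, 1)

Linkage partition of the 19 weights (6 classes, p=17):

[[1, 8, 9, 16, 19], [2, 3, 10, 12, 14], [4], [5, 6, 13], [7, 11, 17, 18], [15]]


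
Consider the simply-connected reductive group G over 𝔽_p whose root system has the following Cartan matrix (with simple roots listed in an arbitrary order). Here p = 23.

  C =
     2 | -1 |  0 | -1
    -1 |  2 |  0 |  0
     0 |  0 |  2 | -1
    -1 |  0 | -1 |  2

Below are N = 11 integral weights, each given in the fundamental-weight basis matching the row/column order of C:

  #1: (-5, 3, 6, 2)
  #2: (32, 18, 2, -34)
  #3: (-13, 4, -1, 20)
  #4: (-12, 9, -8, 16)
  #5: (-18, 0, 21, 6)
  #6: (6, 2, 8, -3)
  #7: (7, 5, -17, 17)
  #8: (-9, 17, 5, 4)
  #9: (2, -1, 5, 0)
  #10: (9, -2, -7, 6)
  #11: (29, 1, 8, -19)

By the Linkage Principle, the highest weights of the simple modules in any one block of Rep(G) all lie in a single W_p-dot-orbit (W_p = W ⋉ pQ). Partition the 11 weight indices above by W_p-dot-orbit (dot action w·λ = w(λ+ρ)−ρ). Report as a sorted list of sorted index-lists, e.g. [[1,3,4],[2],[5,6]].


A_4 Cartan matrix, 4 simple roots permuted; ρ=(1,1,1,1).

λ_j+ρ reflected into Ā_23 (⟨·,θ^∨⟩≤23); 4-tuples as given:

    λ_1 → (3, 0, 6, 1)
    λ_2 → (3, 0, 6, 1)
    λ_3 → (5, 7, 0, 9)
    λ_4 → (9, 1, 6, 1)
    λ_5 → (9, 1, 6, 1)
    λ_6 → (5, 3, 7, 2)
    λ_7 → (5, 3, 7, 2)
    λ_8 → (5, 10, 3, 3)
    λ_9 → (3, 0, 6, 1)
    λ_10 → (9, 1, 6, 1)
    λ_11 → (5, 7, 0, 9)

The 11 indices split into 5 linkage classes (same alcove rep ⇔ same W_23-dot-orbit):

[[1, 2, 9], [3, 11], [4, 5, 10], [6, 7], [8]]


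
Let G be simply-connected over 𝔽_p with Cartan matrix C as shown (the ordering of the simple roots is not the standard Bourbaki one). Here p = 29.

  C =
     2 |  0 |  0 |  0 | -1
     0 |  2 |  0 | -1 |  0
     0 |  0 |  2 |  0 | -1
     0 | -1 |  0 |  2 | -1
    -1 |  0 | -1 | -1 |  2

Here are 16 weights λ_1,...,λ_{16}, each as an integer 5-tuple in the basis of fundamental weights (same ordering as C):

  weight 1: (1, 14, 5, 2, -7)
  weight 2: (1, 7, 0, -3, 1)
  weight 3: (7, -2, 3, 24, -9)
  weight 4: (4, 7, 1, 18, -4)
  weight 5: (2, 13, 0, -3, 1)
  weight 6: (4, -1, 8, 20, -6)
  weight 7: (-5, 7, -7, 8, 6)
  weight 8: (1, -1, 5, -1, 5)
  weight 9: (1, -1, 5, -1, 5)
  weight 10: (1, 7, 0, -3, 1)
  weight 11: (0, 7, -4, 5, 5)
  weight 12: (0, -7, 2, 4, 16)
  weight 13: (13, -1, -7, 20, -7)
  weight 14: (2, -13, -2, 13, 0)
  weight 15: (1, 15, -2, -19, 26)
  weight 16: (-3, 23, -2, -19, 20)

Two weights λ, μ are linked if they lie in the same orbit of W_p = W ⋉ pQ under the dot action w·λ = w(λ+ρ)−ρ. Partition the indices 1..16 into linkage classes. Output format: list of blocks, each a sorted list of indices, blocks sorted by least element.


Dynkin diagram of C (from the 8 off-diagonal −1 entries): D_5.

Folding the 16 weights λ_j+ρ into Ā_29 (reps in the given 5-coord order):

  λ_1 → (3, 12, 1, 2, 0) · λ_2 → (2, 6, 1, 2, 0) · λ_3 → (0, 1, 4, 0, 4) · λ_4 → (2, 6, 1, 2, 0) · λ_5 → (3, 12, 1, 2, 0) · λ_6 → (0, 1, 4, 0, 4) · λ_7 → (1, 8, 3, 5, 3) · λ_8 → (2, 0, 6, 0, 6) · λ_9 → (2, 0, 6, 0, 6) · λ_10 → (2, 6, 1, 2, 0) · λ_11 → (1, 8, 3, 5, 3) · λ_12 → (1, 8, 3, 5, 3) · λ_13 → (2, 0, 6, 0, 6) · λ_14 → (3, 12, 1, 2, 0) · λ_15 → (2, 6, 1, 2, 0) · λ_16 → (2, 6, 1, 2, 0)

5 distinct reps among the 16 weights ⇒ 5 W_29-linkage classes:

[[1, 5, 14], [2, 4, 10, 15, 16], [3, 6], [7, 11, 12], [8, 9, 13]]


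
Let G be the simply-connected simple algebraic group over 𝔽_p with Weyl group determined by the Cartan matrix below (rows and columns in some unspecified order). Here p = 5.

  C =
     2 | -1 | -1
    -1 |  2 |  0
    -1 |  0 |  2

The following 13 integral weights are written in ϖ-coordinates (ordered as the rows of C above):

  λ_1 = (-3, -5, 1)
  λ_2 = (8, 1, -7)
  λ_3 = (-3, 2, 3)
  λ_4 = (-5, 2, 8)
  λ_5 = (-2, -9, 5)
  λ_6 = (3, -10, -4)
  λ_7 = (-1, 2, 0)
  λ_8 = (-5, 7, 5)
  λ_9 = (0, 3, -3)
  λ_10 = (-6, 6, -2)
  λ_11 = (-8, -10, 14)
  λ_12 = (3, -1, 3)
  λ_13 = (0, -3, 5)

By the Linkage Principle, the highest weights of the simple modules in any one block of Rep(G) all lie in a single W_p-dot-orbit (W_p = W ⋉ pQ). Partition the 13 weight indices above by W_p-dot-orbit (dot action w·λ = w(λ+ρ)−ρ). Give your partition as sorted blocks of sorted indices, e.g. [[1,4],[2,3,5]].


C ↔ A_3 under row/col permutation; |W(A_3)| = 24.

Each λ_j+ρ reduced to Ā_5; 3-tuples below use C's row order:

  1: (0, 1, 3) · 2: (0, 3, 1) · 3: (2, 1, 2) · 4: (0, 3, 1) · 5: (1, 3, 1) · 6: (0, 3, 1) · 7: (0, 3, 1) · 8: (0, 1, 3) · 9: (1, 3, 1) · 10: (0, 1, 3) · 11: (0, 3, 1) · 12: (1, 3, 1) · 13: (0, 1, 3)

4 distinct reps among the 13 weights ⇒ 4 W_5-linkage classes:

[[1, 8, 10, 13], [2, 4, 6, 7, 11], [3], [5, 9, 12]]


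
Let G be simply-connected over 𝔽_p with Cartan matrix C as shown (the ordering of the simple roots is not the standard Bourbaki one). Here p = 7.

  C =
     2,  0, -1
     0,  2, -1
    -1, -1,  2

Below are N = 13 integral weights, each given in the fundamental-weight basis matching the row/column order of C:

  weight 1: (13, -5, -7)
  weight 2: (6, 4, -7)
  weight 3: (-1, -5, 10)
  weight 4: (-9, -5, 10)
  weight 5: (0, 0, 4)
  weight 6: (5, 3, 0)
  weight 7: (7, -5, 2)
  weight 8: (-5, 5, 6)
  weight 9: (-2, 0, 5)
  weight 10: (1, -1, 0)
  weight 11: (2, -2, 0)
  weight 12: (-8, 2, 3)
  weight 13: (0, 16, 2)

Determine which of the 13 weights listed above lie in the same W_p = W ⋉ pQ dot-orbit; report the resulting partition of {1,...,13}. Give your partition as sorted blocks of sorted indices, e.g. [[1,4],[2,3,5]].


C ↔ A_3 under row/col permutation; |W(A_3)| = 24.

Alcove-folded reps (p=7, 13 weights, presented ϖ-order):

  λ_1+ρ ↦ (3, 1, 0);  λ_2+ρ ↦ (1, 1, 5);  λ_3+ρ ↦ (4, 0, 3);  λ_4+ρ ↦ (3, 1, 0);  λ_5+ρ ↦ (1, 1, 5);  λ_6+ρ ↦ (2, 0, 1);  λ_7+ρ ↦ (3, 1, 0);  λ_8+ρ ↦ (2, 0, 1);  λ_9+ρ ↦ (1, 1, 5);  λ_10+ρ ↦ (2, 0, 1);  λ_11+ρ ↦ (3, 1, 0);  λ_12+ρ ↦ (4, 0, 3);  λ_13+ρ ↦ (3, 1, 0)

Linkage partition of the 13 weights (4 classes, p=7):

[[1, 4, 7, 11, 13], [2, 5, 9], [3, 12], [6, 8, 10]]


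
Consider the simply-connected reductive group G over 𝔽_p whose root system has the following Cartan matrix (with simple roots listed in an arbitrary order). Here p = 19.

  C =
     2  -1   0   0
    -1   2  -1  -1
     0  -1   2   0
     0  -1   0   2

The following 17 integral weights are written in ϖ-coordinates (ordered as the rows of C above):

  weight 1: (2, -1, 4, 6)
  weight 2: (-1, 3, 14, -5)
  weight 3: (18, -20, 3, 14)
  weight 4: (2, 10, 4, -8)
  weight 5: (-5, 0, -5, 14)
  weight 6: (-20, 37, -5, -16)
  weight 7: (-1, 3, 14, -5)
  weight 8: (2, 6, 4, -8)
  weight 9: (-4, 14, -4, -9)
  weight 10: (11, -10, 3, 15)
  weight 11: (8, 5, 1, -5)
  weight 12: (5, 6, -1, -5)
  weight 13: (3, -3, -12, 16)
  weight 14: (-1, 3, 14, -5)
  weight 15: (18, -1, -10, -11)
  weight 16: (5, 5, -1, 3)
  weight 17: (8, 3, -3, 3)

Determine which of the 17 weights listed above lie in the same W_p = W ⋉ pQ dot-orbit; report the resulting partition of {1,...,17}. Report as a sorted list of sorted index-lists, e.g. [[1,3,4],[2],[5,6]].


Cartan matrix: type D_4 (|W|=192); un-permuting the 4 rows.

Alcove-folded reps (p=19, 17 weights, presented ϖ-order):

    λ_1 → (3, 0, 5, 7)
    λ_2 → (0, 0, 15, 4)
    λ_3 → (0, 0, 15, 4)
    λ_4 → (3, 0, 5, 7)
    λ_5 → (3, 1, 3, 8)
    λ_6 → (0, 0, 15, 4)
    λ_7 → (0, 0, 15, 4)
    λ_8 → (3, 0, 5, 7)
    λ_9 → (3, 1, 3, 8)
    λ_10 → (3, 0, 5, 7)
    λ_11 → (9, 2, 2, 4)
    λ_12 → (6, 3, 0, 4)
    λ_13 → (9, 2, 2, 4)
    λ_14 → (0, 0, 15, 4)
    λ_15 → (0, 0, 10, 9)
    λ_16 → (6, 3, 0, 4)
    λ_17 → (9, 2, 2, 4)

6 distinct reps among the 17 weights ⇒ 6 W_19-linkage classes:

[[1, 4, 8, 10], [2, 3, 6, 7, 14], [5, 9], [11, 13, 17], [12, 16], [15]]


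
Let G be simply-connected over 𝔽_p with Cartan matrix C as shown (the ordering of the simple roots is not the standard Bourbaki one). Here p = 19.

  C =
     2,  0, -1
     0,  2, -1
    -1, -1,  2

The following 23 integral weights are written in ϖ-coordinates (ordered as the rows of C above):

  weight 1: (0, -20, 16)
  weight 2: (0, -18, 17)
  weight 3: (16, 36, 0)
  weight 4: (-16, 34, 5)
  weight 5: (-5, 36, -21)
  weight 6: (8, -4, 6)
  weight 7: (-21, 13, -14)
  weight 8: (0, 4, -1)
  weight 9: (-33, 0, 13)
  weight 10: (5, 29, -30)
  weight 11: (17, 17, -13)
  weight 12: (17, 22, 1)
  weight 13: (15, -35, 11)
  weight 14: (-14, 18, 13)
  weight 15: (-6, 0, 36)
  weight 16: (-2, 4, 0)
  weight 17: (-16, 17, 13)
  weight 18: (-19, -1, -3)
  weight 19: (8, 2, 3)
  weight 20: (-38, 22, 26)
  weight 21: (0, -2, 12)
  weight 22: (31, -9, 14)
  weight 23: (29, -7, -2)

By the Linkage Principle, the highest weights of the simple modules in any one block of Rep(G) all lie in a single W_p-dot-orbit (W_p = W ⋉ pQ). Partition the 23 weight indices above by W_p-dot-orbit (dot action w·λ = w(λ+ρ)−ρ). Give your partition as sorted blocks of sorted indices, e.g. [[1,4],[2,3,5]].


Type A_3, rank 3, |W|=24; reorder rows/cols to standard.

Alcove-folded reps (p=19, 23 weights, presented ϖ-order):

  [1] (1, 17, 1)
  [2] (1, 17, 1)
  [3] (1, 17, 1)
  [4] (9, 3, 4)
  [5] (1, 4, 1)
  [6] (9, 3, 4)
  [7] (1, 5, 0)
  [8] (1, 5, 0)
  [9] (1, 4, 1)
  [10] (8, 6, 4)
  [11] (1, 1, 12)
  [12] (1, 4, 1)
  [13] (9, 3, 4)
  [14] (1, 5, 0)
  [15] (1, 5, 0)
  [16] (1, 5, 0)
  [17] (1, 4, 1)
  [18] (1, 17, 1)
  [19] (9, 3, 4)
  [20] (8, 6, 4)
  [21] (1, 1, 12)
  [22] (8, 6, 4)
  [23] (8, 6, 4)

The 23 indices split into 6 linkage classes (same alcove rep ⇔ same W_19-dot-orbit):

[[1, 2, 3, 18], [4, 6, 13, 19], [5, 9, 12, 17], [7, 8, 14, 15, 16], [10, 20, 22, 23], [11, 21]]


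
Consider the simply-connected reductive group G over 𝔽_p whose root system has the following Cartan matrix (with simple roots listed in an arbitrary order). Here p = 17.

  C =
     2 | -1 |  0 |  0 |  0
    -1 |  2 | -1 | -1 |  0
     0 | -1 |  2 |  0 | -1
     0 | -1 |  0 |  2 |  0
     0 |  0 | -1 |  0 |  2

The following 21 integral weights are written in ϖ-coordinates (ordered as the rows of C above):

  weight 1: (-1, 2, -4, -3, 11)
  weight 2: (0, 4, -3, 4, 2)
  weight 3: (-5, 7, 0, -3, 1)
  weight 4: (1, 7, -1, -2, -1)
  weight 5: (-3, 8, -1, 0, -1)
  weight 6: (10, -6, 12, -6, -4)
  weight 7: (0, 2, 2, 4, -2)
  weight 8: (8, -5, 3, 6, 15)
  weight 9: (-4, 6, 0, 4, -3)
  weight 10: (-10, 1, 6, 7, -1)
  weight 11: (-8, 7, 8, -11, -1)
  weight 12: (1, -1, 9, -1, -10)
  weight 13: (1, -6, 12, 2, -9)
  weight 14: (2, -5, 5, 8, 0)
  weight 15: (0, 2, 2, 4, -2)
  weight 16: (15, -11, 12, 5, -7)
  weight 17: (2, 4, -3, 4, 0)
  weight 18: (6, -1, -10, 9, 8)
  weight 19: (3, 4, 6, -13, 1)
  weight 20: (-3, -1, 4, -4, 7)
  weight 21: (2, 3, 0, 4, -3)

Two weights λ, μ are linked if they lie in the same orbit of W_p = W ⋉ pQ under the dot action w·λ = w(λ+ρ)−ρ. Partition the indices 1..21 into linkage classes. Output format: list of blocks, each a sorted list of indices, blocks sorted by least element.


Dynkin diagram of C (from the 8 off-diagonal −1 entries): D_5.

Each λ_j+ρ reduced to Ā_17; 5-tuples below use C's row order:

    [1] (2, 0, 1, 0, 9)
    [2] (1, 3, 2, 5, 1)
    [3] (4, 2, 1, 2, 2)
    [4] (2, 7, 0, 1, 0)
    [5] (2, 7, 0, 1, 0)
    [6] (1, 3, 2, 5, 1)
    [7] (1, 3, 2, 5, 1)
    [8] (3, 3, 1, 5, 1)
    [9] (3, 3, 1, 5, 1)
    [10] (2, 7, 0, 1, 0)
    [11] (2, 7, 0, 1, 0)
    [12] (2, 0, 1, 0, 9)
    [13] (3, 0, 0, 2, 8)
    [14] (1, 3, 2, 5, 1)
    [15] (1, 3, 2, 5, 1)
    [16] (4, 2, 1, 2, 2)
    [17] (3, 3, 1, 5, 1)
    [18] (2, 7, 0, 1, 0)
    [19] (3, 3, 1, 5, 1)
    [20] (3, 0, 0, 2, 8)
    [21] (3, 3, 1, 5, 1)

The 21 indices split into 6 linkage classes (same alcove rep ⇔ same W_17-dot-orbit):

[[1, 12], [2, 6, 7, 14, 15], [3, 16], [4, 5, 10, 11, 18], [8, 9, 17, 19, 21], [13, 20]]


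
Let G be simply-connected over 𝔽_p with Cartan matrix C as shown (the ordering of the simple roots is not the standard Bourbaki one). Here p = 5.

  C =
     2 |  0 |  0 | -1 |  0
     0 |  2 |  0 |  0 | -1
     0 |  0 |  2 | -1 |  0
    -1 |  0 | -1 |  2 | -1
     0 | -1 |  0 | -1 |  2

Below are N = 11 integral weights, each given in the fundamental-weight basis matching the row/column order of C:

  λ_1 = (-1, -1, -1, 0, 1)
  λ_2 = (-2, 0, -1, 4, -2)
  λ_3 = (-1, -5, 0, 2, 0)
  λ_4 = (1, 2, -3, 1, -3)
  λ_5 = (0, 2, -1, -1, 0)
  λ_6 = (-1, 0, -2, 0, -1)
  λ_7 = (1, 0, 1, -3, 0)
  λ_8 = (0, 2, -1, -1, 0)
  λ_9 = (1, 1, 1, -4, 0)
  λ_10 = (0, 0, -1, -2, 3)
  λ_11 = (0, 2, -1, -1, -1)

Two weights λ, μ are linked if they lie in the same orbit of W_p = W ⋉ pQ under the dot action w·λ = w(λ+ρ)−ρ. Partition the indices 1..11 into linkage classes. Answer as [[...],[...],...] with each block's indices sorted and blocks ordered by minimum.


Type D_5, rank 5, |W|=1920; reorder rows/cols to standard.

Alcove-folded reps (p=5, 11 weights, presented ϖ-order):

  [1] (0, 0, 0, 1, 1)
  [2] (1, 3, 0, 0, 0)
  [3] (0, 1, 1, 0, 0)
  [4] (0, 1, 0, 2, 0)
  [5] (1, 3, 0, 0, 0)
  [6] (0, 1, 1, 0, 0)
  [7] (0, 0, 0, 1, 1)
  [8] (1, 3, 0, 0, 0)
  [9] (0, 0, 0, 1, 1)
  [10] (0, 1, 1, 0, 0)
  [11] (1, 3, 0, 0, 0)

4 distinct reps among the 11 weights ⇒ 4 W_5-linkage classes:

[[1, 7, 9], [2, 5, 8, 11], [3, 6, 10], [4]]


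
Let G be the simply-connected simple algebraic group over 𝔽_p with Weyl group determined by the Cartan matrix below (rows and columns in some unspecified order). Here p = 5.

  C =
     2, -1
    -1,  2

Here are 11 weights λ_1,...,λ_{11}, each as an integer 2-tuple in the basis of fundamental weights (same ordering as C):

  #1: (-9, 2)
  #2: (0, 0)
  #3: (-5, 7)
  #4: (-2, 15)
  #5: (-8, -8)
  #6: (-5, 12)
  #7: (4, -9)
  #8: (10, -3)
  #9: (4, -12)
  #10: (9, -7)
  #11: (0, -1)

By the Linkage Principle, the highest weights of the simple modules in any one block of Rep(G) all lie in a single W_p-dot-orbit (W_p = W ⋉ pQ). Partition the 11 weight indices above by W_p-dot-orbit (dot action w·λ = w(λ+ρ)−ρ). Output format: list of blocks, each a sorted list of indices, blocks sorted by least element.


Dynkin diagram of C (from the 2 off-diagonal −1 entries): A_2.

Folding the 11 weights λ_j+ρ into Ā_5 (reps in the given 2-coord order):

  λ_1+ρ ↦ (0, 2);  λ_2+ρ ↦ (1, 1);  λ_3+ρ ↦ (1, 1);  λ_4+ρ ↦ (1, 0);  λ_5+ρ ↦ (2, 2);  λ_6+ρ ↦ (1, 3);  λ_7+ρ ↦ (0, 2);  λ_8+ρ ↦ (1, 3);  λ_9+ρ ↦ (1, 0);  λ_10+ρ ↦ (1, 0);  λ_11+ρ ↦ (1, 0)

These 11 weights hit 5 W_5-dot-orbits; sizes (2, 2, 4, 1, 2):

[[1, 7], [2, 3], [4, 9, 10, 11], [5], [6, 8]]


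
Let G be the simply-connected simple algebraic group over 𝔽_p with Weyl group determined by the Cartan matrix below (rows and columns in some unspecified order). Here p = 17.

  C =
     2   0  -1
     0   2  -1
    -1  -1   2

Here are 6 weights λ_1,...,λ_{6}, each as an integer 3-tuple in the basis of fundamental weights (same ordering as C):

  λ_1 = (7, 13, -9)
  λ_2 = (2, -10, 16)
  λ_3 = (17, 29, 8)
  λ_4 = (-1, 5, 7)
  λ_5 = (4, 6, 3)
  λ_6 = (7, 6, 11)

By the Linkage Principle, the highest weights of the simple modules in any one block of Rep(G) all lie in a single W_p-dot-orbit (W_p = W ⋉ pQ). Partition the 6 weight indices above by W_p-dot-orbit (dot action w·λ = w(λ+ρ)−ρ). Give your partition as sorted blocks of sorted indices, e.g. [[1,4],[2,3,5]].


Root system A_3: the 3×3 matrix C matches after relabeling.

Each λ_j+ρ reduced to Ā_17; 3-tuples below use C's row order:

  λ_1+ρ ↦ (0, 6, 8)
  λ_2+ρ ↦ (0, 6, 8)
  λ_3+ρ ↦ (5, 7, 4)
  λ_4+ρ ↦ (0, 6, 8)
  λ_5+ρ ↦ (5, 7, 4)
  λ_6+ρ ↦ (2, 3, 7)

3 distinct reps among the 6 weights ⇒ 3 W_17-linkage classes:

[[1, 2, 4], [3, 5], [6]]


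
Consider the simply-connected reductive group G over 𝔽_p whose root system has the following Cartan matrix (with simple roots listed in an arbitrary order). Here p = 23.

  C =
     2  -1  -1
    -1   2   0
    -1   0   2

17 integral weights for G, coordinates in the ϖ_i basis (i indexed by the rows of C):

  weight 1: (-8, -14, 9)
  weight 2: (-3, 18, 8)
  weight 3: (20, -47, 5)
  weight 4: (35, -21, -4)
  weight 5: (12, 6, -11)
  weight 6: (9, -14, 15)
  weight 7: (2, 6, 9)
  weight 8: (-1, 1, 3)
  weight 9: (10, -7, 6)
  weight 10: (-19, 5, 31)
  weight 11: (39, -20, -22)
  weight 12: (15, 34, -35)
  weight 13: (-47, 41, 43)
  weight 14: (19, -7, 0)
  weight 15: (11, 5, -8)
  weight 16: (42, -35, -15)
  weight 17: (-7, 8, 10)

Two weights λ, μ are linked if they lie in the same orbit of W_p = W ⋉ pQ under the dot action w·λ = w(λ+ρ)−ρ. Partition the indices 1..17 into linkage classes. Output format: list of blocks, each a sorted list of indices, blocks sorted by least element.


A_3 Cartan matrix, 3 simple roots permuted; ρ=(1,1,1).

W_23-reps of the 17 weights in Ā_23 (same 3-coord order as C):

  λ_1 → (3, 7, 10);  λ_2 → (2, 14, 4);  λ_3 → (0, 2, 4);  λ_4 → (3, 7, 10);  λ_5 → (3, 7, 10);  λ_6 → (3, 7, 10);  λ_7 → (3, 7, 10);  λ_8 → (0, 2, 4);  λ_9 → (5, 6, 7);  λ_10 → (6, 3, 5);  λ_11 → (0, 2, 4);  λ_12 → (5, 6, 7);  λ_13 → (0, 2, 4);  λ_14 → (14, 6, 1);  λ_15 → (5, 6, 7);  λ_16 → (6, 3, 5);  λ_17 → (6, 3, 5)

Grouping the 17 weights by Ā_23-representative: 6 linkage classes.

[[1, 4, 5, 6, 7], [2], [3, 8, 11, 13], [9, 12, 15], [10, 16, 17], [14]]


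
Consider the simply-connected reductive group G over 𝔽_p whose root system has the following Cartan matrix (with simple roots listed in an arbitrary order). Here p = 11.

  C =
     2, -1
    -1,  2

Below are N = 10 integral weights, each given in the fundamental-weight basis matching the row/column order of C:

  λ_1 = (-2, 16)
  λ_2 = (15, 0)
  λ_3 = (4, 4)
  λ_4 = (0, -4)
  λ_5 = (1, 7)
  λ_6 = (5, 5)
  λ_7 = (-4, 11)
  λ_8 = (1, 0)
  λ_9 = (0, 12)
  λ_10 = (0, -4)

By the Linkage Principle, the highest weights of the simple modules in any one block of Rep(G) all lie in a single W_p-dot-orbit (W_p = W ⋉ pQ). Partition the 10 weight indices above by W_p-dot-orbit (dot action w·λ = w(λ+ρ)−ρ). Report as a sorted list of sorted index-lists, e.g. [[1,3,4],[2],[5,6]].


C ↔ A_2 under row/col permutation; |W(A_2)| = 6.

Folding the 10 weights λ_j+ρ into Ā_11 (reps in the given 2-coord order):

  1: (5, 5) · 2: (5, 5) · 3: (5, 5) · 4: (2, 1) · 5: (2, 8) · 6: (5, 5) · 7: (2, 8) · 8: (2, 1) · 9: (2, 8) · 10: (2, 1)

Partition of {1..10} into 3 W_11-dot-orbits:

[[1, 2, 3, 6], [4, 8, 10], [5, 7, 9]]


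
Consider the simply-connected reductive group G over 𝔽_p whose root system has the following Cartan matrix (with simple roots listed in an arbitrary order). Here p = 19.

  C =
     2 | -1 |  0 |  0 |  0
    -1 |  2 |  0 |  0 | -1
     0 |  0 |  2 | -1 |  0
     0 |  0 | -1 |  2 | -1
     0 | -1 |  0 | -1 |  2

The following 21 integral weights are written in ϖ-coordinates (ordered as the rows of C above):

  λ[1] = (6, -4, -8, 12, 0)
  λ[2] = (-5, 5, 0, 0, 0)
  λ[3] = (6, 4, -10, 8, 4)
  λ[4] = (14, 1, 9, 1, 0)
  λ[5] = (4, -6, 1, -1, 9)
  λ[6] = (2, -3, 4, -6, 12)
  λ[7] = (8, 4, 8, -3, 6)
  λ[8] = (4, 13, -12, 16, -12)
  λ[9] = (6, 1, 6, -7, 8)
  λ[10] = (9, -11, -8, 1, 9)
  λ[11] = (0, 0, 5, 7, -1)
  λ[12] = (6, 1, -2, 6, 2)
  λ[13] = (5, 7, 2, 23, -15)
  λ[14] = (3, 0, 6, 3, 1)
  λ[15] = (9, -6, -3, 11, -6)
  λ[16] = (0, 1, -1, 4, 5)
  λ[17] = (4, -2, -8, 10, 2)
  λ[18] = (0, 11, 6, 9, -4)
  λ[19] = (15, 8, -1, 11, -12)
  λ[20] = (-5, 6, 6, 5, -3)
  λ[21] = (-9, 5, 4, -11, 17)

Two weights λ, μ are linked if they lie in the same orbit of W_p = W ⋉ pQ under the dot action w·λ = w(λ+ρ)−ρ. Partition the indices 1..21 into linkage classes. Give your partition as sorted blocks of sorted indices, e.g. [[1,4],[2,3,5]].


C ↔ A_5 under row/col permutation; |W(A_5)| = 720.

Alcove-folded reps (p=19, 21 weights, presented ϖ-order):

  [1] (4, 1, 7, 4, 2) · [2] (4, 2, 1, 1, 1) · [3] (0, 5, 2, 0, 5) · [4] (4, 2, 1, 1, 1) · [5] (0, 5, 2, 0, 5) · [6] (1, 2, 0, 5, 6) · [7] (0, 5, 2, 0, 5) · [8] (1, 2, 0, 5, 6) · [9] (7, 2, 1, 6, 3) · [10] (0, 5, 2, 0, 5) · [11] (1, 1, 6, 8, 0) · [12] (7, 2, 1, 6, 3) · [13] (1, 2, 0, 5, 6) · [14] (4, 1, 7, 4, 2) · [15] (0, 5, 2, 0, 5) · [16] (1, 2, 0, 5, 6) · [17] (4, 1, 7, 4, 2) · [18] (7, 2, 1, 6, 3) · [19] (7, 2, 1, 6, 3) · [20] (4, 1, 7, 4, 2) · [21] (1, 2, 0, 5, 6)

Linkage partition of the 21 weights (6 classes, p=19):

[[1, 14, 17, 20], [2, 4], [3, 5, 7, 10, 15], [6, 8, 13, 16, 21], [9, 12, 18, 19], [11]]


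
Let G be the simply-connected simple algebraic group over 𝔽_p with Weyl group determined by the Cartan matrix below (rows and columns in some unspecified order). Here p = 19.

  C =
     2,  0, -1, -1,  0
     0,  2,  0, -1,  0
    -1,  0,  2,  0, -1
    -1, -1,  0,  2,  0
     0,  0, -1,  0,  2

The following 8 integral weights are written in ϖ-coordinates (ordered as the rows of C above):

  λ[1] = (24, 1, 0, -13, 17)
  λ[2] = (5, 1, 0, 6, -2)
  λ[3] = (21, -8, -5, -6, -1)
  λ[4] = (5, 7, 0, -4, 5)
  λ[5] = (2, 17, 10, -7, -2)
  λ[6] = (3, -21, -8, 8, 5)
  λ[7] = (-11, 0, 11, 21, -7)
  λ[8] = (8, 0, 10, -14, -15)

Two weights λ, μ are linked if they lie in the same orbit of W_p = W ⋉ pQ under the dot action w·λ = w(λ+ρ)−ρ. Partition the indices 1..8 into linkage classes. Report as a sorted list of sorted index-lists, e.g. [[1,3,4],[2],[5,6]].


A_5 Cartan matrix, 5 simple roots permuted; ρ=(1,1,1,1,1).

Ā_19 reps of the 8 weights (A_5, coords as presented):

  1: (6, 2, 0, 7, 1) · 2: (6, 2, 0, 7, 1) · 3: (6, 2, 0, 7, 1) · 4: (3, 5, 1, 3, 6) · 5: (3, 5, 1, 3, 6) · 6: (3, 5, 1, 3, 6) · 7: (6, 2, 0, 7, 1) · 8: (3, 5, 1, 3, 6)

The 8 indices split into 2 linkage classes (same alcove rep ⇔ same W_19-dot-orbit):

[[1, 2, 3, 7], [4, 5, 6, 8]]


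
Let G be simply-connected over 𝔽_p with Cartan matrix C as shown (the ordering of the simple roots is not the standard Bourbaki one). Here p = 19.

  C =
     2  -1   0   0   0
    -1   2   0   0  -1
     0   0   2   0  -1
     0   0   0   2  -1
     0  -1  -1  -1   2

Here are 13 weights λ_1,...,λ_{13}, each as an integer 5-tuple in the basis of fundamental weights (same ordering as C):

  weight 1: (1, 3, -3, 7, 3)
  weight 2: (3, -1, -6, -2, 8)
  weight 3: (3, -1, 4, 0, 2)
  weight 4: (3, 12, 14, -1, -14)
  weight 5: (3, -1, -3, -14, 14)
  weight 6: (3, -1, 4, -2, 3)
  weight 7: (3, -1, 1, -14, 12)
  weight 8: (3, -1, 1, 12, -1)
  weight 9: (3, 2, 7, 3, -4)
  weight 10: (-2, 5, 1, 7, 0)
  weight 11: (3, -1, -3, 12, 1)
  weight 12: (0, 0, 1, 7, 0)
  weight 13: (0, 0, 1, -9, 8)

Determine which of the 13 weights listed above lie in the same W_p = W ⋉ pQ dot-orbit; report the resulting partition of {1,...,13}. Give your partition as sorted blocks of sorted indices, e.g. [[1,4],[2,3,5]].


Type D_5, rank 5, |W|=1920; reorder rows/cols to standard.

Each λ_j+ρ reduced to Ā_19; 5-tuples below use C's row order:

  λ_1 → (1, 1, 2, 8, 1)
  λ_2 → (4, 0, 5, 1, 3)
  λ_3 → (4, 0, 5, 1, 3)
  λ_4 → (4, 0, 2, 13, 0)
  λ_5 → (4, 0, 2, 13, 0)
  λ_6 → (4, 0, 5, 1, 3)
  λ_7 → (4, 0, 2, 13, 0)
  λ_8 → (4, 0, 2, 13, 0)
  λ_9 → (4, 0, 5, 1, 3)
  λ_10 → (1, 1, 2, 8, 1)
  λ_11 → (4, 0, 2, 13, 0)
  λ_12 → (1, 1, 2, 8, 1)
  λ_13 → (1, 1, 2, 8, 1)

Partition of {1..13} into 3 W_19-dot-orbits:

[[1, 10, 12, 13], [2, 3, 6, 9], [4, 5, 7, 8, 11]]


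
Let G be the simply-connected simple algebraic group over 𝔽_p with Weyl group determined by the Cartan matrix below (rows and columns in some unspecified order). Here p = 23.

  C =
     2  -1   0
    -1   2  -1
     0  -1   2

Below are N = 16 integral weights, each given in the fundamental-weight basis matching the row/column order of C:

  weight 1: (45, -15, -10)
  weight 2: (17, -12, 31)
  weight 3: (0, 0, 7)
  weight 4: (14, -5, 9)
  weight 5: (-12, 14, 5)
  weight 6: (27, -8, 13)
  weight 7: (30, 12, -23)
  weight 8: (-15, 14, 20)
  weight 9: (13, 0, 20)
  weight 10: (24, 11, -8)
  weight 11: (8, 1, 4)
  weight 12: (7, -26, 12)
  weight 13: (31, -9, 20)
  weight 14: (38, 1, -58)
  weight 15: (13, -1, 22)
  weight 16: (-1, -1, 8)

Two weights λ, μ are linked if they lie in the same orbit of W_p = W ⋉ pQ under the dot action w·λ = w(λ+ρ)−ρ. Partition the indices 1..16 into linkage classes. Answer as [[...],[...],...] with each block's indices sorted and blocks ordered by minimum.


C ↔ A_3 under row/col permutation; |W(A_3)| = 24.

Alcove-folded reps (p=23, 16 weights, presented ϖ-order):

  λ_1+ρ ↦ (0, 0, 9) · λ_2+ρ ↦ (9, 2, 5) · λ_3+ρ ↦ (1, 1, 8) · λ_4+ρ ↦ (11, 4, 6) · λ_5+ρ ↦ (11, 4, 6) · λ_6+ρ ↦ (9, 2, 5) · λ_7+ρ ↦ (1, 1, 8) · λ_8+ρ ↦ (1, 1, 8) · λ_9+ρ ↦ (1, 1, 8) · λ_10+ρ ↦ (9, 2, 5) · λ_11+ρ ↦ (9, 2, 5) · λ_12+ρ ↦ (11, 4, 6) · λ_13+ρ ↦ (1, 1, 8) · λ_14+ρ ↦ (9, 2, 5) · λ_15+ρ ↦ (0, 0, 9) · λ_16+ρ ↦ (0, 0, 9)

These 16 weights hit 4 W_23-dot-orbits; sizes (3, 5, 5, 3):

[[1, 15, 16], [2, 6, 10, 11, 14], [3, 7, 8, 9, 13], [4, 5, 12]]


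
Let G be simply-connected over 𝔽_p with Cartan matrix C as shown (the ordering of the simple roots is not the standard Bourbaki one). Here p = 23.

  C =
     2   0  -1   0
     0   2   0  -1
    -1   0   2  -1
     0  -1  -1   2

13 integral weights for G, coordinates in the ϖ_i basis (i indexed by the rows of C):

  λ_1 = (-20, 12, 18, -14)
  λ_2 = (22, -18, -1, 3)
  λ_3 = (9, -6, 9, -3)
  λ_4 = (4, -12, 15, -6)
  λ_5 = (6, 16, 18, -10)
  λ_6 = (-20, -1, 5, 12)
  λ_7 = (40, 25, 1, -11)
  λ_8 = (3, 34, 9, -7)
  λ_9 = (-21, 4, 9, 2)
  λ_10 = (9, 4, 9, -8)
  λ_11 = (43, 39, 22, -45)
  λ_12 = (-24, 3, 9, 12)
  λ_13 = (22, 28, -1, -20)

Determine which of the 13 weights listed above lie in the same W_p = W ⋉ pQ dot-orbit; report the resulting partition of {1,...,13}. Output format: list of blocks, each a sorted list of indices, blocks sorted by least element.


Type A_4, rank 4, |W|=120; reorder rows/cols to standard.

Alcove-folded reps (p=23, 13 weights, presented ϖ-order):

  1: (6, 0, 13, 0);  2: (6, 0, 13, 0);  3: (10, 2, 3, 5);  4: (5, 5, 0, 11);  5: (4, 3, 6, 6);  6: (6, 0, 13, 0);  7: (10, 2, 3, 5);  8: (4, 3, 6, 6);  9: (10, 2, 3, 5);  10: (10, 2, 3, 5);  11: (17, 2, 4, 0);  12: (6, 0, 13, 0);  13: (6, 0, 13, 0)

These 13 weights hit 5 W_23-dot-orbits; sizes (5, 4, 1, 2, 1):

[[1, 2, 6, 12, 13], [3, 7, 9, 10], [4], [5, 8], [11]]


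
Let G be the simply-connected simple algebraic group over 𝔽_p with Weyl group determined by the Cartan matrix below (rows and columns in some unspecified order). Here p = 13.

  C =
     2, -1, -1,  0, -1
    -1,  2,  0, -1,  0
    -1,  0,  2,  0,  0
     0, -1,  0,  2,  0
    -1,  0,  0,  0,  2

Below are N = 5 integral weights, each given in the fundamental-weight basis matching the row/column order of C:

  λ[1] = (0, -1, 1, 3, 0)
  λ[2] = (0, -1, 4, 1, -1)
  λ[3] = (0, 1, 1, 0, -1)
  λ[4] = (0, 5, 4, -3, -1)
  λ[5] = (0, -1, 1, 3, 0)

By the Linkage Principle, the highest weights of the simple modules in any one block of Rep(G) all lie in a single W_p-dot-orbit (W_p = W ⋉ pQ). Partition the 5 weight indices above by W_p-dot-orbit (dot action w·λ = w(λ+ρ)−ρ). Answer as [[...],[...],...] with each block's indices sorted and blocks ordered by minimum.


D_5 Cartan matrix, 5 simple roots permuted; ρ=(1,1,1,1,1).

λ_j+ρ reflected into Ā_13 (⟨·,θ^∨⟩≤13); 5-tuples as given:

  λ_1 → (1, 0, 2, 4, 1);  λ_2 → (1, 0, 5, 2, 0);  λ_3 → (1, 2, 2, 1, 0);  λ_4 → (1, 0, 5, 2, 0);  λ_5 → (1, 0, 2, 4, 1)

Partition of {1..5} into 3 W_13-dot-orbits:

[[1, 5], [2, 4], [3]]


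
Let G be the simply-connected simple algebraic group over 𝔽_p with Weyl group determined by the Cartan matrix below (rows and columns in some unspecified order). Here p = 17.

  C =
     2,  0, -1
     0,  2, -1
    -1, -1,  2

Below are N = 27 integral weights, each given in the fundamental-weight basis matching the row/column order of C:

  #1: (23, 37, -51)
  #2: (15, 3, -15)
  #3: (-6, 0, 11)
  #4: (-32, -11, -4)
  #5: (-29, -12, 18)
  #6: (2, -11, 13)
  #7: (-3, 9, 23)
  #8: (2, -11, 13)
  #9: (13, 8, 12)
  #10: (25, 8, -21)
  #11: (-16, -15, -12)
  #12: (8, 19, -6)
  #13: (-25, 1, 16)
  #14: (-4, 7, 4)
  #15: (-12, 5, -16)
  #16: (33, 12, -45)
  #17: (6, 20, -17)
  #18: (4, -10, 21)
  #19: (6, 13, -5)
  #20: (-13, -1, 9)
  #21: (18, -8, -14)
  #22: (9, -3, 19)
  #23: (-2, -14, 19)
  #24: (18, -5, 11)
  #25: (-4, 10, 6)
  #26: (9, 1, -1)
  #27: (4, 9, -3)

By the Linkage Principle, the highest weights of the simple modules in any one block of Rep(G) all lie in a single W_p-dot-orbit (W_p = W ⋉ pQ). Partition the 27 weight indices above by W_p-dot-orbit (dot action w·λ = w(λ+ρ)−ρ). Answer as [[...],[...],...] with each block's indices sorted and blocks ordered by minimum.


Type A_3, rank 3, |W|=24; reorder rows/cols to standard.

W_17-reps of the 27 weights in Ā_17 (same 3-coord order as C):

  λ_1 → (5, 1, 7);  λ_2 → (2, 10, 4);  λ_3 → (5, 1, 7);  λ_4 → (3, 10, 4);  λ_5 → (3, 2, 6);  λ_6 → (3, 10, 4);  λ_7 → (10, 2, 0);  λ_8 → (3, 10, 4);  λ_9 → (3, 8, 2);  λ_10 → (3, 2, 6);  λ_11 → (3, 2, 6);  λ_12 → (3, 8, 2);  λ_13 → (10, 2, 0);  λ_14 → (3, 8, 2);  λ_15 → (3, 2, 6);  λ_16 → (3, 10, 4);  λ_17 → (5, 1, 7);  λ_18 → (5, 1, 7);  λ_19 → (3, 10, 4);  λ_20 → (10, 2, 0);  λ_21 → (2, 10, 4);  λ_22 → (2, 10, 4);  λ_23 → (2, 10, 4);  λ_24 → (3, 8, 2);  λ_25 → (2, 10, 4);  λ_26 → (10, 2, 0);  λ_27 → (3, 8, 2)

Partition of {1..27} into 6 W_17-dot-orbits:

[[1, 3, 17, 18], [2, 21, 22, 23, 25], [4, 6, 8, 16, 19], [5, 10, 11, 15], [7, 13, 20, 26], [9, 12, 14, 24, 27]]


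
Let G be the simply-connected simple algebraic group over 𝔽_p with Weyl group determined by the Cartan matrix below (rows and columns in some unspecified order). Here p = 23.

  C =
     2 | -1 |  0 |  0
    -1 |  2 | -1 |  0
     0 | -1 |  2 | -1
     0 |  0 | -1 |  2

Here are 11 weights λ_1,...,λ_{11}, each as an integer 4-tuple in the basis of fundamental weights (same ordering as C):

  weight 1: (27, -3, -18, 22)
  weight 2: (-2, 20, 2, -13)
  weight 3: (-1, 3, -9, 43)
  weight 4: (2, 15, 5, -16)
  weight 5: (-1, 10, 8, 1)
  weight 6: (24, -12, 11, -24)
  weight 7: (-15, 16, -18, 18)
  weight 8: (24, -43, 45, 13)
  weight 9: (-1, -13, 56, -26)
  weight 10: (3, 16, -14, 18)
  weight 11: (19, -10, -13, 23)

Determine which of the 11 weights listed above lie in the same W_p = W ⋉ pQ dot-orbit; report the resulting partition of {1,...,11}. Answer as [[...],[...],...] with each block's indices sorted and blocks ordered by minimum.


Cartan matrix: type A_4 (|W|=120); un-permuting the 4 rows.

Folding the 11 weights λ_j+ρ into Ā_23 (reps in the given 4-coord order):

    1: (0, 14, 3, 2)
    2: (0, 11, 9, 2)
    3: (0, 4, 13, 2)
    4: (1, 7, 9, 4)
    5: (0, 11, 9, 2)
    6: (0, 11, 9, 2)
    7: (0, 14, 3, 2)
    8: (0, 14, 3, 2)
    9: (0, 11, 9, 2)
    10: (0, 4, 13, 2)
    11: (0, 11, 9, 2)

Partition of {1..11} into 4 W_23-dot-orbits:

[[1, 7, 8], [2, 5, 6, 9, 11], [3, 10], [4]]


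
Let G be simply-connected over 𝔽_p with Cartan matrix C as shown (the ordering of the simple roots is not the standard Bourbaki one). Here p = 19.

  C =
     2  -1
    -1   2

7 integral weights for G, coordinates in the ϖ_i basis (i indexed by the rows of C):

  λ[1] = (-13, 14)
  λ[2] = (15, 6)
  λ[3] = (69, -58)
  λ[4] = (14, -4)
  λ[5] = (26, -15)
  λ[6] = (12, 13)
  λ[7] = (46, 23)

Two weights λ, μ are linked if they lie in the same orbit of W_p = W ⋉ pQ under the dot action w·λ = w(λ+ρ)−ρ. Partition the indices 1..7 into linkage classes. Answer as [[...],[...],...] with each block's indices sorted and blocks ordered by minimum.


C ↔ A_2 under row/col permutation; |W(A_2)| = 6.

Ā_19 reps of the 7 weights (A_2, coords as presented):

  1: (12, 3) · 2: (12, 3) · 3: (13, 0) · 4: (12, 3) · 5: (5, 6) · 6: (5, 6) · 7: (5, 9)

Linkage partition of the 7 weights (4 classes, p=19):

[[1, 2, 4], [3], [5, 6], [7]]


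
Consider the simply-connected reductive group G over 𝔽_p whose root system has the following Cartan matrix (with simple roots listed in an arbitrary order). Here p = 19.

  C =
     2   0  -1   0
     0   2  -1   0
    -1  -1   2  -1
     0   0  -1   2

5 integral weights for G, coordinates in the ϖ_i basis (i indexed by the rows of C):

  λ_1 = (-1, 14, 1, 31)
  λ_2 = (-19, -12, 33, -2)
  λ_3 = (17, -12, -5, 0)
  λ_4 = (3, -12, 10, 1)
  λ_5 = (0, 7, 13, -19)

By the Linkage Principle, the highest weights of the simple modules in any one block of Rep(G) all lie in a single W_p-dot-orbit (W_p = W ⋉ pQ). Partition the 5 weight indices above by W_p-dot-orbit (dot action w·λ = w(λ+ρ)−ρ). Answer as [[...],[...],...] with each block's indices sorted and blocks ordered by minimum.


Root system D_4: the 4×4 matrix C matches after relabeling.

W_19-reps of the 5 weights in Ā_19 (same 4-coord order as C):

  λ_1 → (4, 11, 0, 2)
  λ_2 → (0, 1, 3, 11)
  λ_3 → (0, 1, 3, 11)
  λ_4 → (4, 11, 0, 2)
  λ_5 → (0, 1, 3, 11)

Linkage partition of the 5 weights (2 classes, p=19):

[[1, 4], [2, 3, 5]]
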